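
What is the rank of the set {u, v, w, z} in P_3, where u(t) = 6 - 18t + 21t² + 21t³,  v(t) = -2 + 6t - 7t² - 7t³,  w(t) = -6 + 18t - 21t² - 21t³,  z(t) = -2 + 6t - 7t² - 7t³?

Represent each element by its coordinate vector in ℝ⁴.
Row-reduce the 4×4 matrix with these as rows.
There is 1 pivot column, so rank = 1.

1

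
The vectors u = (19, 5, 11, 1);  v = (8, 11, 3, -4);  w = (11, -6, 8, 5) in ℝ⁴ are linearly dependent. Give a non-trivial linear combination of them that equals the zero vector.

u - v - w = 0

Set up α₁u + … + α₃w = 0 and solve the homogeneous system.
The free variable yields coefficients (1, -1, -1) (any nonzero multiple also works).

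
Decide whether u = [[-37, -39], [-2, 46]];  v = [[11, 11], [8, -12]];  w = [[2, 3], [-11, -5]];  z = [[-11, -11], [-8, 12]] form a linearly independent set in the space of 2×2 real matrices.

linearly dependent

Write each element as a coordinate vector in ℝ⁴ using {E₁₁, E₁₂, E₂₁, E₂₂}.
The matrix [u|v|w|z] has determinant 0.
A zero determinant means the columns are linearly dependent.
Indeed u + 3v + 2w = 0.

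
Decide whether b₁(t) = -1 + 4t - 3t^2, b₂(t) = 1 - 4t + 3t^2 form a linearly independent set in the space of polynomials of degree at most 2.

Write each element as a coordinate vector in ℝ³ using {1, t, t^2}.
Row-reduce the matrix whose columns are b₁, b₂.
The reduction yields 1 nonzero row, so the rank is 1.
Since rank 1 < 2, the set is linearly dependent.

linearly dependent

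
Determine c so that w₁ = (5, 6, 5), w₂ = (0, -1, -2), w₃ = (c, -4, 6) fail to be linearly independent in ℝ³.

c = -10

The set is linearly dependent precisely when det[w₁; w₂; w₃] = 0.
The determinant works out to -7*c - 70.
This vanishes exactly when c = -10.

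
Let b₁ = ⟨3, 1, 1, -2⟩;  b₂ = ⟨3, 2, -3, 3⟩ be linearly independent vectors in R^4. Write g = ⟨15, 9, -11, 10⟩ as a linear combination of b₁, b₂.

g = b₁ + 4b₂

Set up the augmented matrix [b₁ | b₂ | g] and row-reduce.
The system has the unique solution (a₁, a₂) = (1, 4).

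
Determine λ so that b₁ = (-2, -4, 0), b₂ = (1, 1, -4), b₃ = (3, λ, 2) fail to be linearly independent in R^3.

The set is linearly dependent precisely when det[b₁; b₂; b₃] = 0.
Cofactor expansion gives det = 52 - 8*λ.
Solving 52 - 8*λ = 0 yields λ = 13/2.

λ = 13/2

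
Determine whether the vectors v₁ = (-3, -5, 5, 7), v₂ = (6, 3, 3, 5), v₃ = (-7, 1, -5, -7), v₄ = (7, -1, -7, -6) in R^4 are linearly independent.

Place the vectors as rows of a 4×4 matrix and reduce to echelon form.
The reduction yields 4 nonzero rows, so the rank is 4.
Since rank = 4 (the number of vectors), the set is linearly independent.

linearly independent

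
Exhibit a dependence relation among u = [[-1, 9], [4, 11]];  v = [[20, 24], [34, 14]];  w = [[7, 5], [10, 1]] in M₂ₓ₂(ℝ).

Pass to coordinate vectors relative to the basis {E₁₁, E₁₂, E₂₁, E₂₂}.
Write the vectors as columns of a matrix and find a nonzero vector in its null space.
The free variable yields coefficients (1, -1, 3) (any nonzero multiple also works).

u - v + 3w = 0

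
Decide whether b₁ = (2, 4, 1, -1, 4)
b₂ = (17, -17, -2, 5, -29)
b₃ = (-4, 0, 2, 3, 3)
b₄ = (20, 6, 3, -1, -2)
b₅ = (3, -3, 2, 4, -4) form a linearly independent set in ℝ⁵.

Place the vectors as rows of a 5×5 matrix and reduce to echelon form.
The reduction yields 3 nonzero rows, so the rank is 3.
Since rank 3 < 5, the set is linearly dependent.

linearly dependent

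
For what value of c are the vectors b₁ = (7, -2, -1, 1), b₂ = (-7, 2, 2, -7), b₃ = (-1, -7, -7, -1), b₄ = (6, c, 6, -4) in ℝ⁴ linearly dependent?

Place the vectors as rows of a 4×4 matrix; dependence ⇔ determinant zero.
Expanding, det = 1326 - 306*c.
This vanishes exactly when c = 13/3.

c = 13/3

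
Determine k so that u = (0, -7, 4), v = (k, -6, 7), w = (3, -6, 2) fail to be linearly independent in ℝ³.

k = -15/2

Place the vectors as rows of a 3×3 matrix; dependence ⇔ determinant zero.
The determinant works out to -10*k - 75.
Solving -10*k - 75 = 0 yields k = -15/2.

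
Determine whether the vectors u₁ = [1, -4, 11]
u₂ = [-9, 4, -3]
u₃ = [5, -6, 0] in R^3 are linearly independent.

linearly independent

Row-reduce the matrix whose columns are u₁, u₂, u₃.
The reduction yields 3 nonzero rows, so the rank is 3.
Since rank = 3 (the number of vectors), the set is linearly independent.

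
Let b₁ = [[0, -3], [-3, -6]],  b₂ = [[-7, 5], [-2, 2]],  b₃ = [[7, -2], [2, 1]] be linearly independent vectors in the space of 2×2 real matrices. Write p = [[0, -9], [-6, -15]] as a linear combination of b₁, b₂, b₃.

Identify each element with its coordinate vector in ℝ⁴ via {E₁₁, E₁₂, E₂₁, E₂₂}.
Since b₁, b₂, b₃ are independent, the coefficients expressing p are uniquely determined by a linear system.
Back-substitution yields (a₁, a₂, a₃) = (2, -1, -1).

p = 2b₁ - b₂ - b₃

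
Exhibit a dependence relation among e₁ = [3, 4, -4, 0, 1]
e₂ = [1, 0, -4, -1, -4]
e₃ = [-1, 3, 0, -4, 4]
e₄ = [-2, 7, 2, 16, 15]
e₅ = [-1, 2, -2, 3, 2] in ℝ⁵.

Row-reduce the matrix with e₁, e₂, e₃, e₄, e₅ as columns; the null space gives the coefficients.
A generator of the null space is (1, -3, -1, -1, 3).

e₁ - 3e₂ - e₃ - e₄ + 3e₅ = 0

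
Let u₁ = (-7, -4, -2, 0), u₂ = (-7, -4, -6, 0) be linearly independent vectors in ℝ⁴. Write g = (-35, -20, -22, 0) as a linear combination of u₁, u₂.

g = 2u₁ + 3u₂

Since u₁, u₂ are independent, the coefficients expressing g are uniquely determined by a linear system.
Back-substitution yields (α₁, α₂) = (2, 3).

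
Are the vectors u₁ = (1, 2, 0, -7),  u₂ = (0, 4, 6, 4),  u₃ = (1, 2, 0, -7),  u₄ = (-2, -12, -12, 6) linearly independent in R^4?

Two of the vectors are equal, giving an immediate dependence.

linearly dependent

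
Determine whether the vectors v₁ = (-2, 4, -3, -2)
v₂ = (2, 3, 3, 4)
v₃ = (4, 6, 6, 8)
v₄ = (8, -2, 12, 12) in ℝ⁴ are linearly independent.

Place the vectors as rows of a 4×4 matrix and reduce to echelon form.
The reduction yields 2 nonzero rows, so the rank is 2.
Since rank 2 < 4, the set is linearly dependent.

linearly dependent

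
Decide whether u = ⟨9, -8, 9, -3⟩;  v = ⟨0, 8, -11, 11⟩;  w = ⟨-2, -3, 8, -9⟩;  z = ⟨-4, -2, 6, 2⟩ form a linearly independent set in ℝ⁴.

The matrix [u|v|w|z] has determinant 2578.
A nonzero determinant means the columns are linearly independent.

linearly independent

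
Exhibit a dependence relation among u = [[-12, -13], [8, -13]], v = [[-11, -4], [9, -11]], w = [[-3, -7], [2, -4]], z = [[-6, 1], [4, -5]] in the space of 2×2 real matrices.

Write each element as a vector in ℝ⁴ using {E₁₁, E₁₂, E₂₁, E₂₂}.
Solve the homogeneous system with u, v, w, z as columns by row-reducing the coefficient matrix.
One solution (up to scaling) is (1, 0, -2, -1).

u - 2w - z = 0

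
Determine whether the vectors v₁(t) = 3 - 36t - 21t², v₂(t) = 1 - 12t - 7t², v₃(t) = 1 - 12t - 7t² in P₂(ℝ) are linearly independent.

Take coordinates with respect to the standard basis {1, t, t²}.
Two of the vectors are equal, giving an immediate dependence.

linearly dependent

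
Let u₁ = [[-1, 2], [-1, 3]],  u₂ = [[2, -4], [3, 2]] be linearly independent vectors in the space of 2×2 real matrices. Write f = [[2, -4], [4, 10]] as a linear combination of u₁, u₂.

Work in coordinates with respect to the standard basis {E₁₁, E₁₂, E₂₁, E₂₂}.
Write f = a₁u₁ + a₂u₂ and equate components.
Back-substitution yields (a₁, a₂) = (2, 2).

f = 2u₁ + 2u₂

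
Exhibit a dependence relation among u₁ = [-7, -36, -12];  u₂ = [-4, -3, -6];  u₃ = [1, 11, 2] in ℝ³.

u₁ - u₂ + 3u₃ = 0

Solve the homogeneous system with u₁, u₂, u₃ as columns by row-reducing the coefficient matrix.
One solution (up to scaling) is (1, -1, 3).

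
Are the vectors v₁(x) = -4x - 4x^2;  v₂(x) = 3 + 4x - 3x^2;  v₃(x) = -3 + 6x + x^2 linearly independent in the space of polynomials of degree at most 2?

linearly independent

Take coordinates with respect to the standard basis {1, x, x^2}.
The matrix [v₁|v₂|v₃] has determinant -144.
A nonzero determinant means the columns are linearly independent.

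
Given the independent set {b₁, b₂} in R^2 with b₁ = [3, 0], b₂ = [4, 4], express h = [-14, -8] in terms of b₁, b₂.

Solve the system with b₁, b₂ as columns and h as the right-hand side.
The system has the unique solution (a₁, a₂) = (-2, -2).

h = -2b₁ - 2b₂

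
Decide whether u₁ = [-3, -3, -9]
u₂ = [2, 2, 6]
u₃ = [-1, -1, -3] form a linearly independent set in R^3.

linearly dependent

Row-reduce the matrix whose columns are u₁, u₂, u₃.
The reduction yields 1 nonzero row, so the rank is 1.
Since rank 1 < 3, the set is linearly dependent.
Indeed 2u₁ + 3u₂ = 0.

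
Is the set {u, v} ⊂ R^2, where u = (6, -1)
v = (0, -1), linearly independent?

Row-reduce the matrix whose columns are u, v.
The reduction yields 2 nonzero rows, so the rank is 2.
Since rank = 2 (the number of vectors), the set is linearly independent.

linearly independent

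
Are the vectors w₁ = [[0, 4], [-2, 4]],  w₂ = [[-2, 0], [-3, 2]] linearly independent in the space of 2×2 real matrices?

Take coordinates with respect to the standard basis {E₁₁, E₁₂, E₂₁, E₂₂}.
Row-reduce the matrix whose columns are w₁, w₂.
The reduction yields 2 nonzero rows, so the rank is 2.
Since rank = 2 (the number of vectors), the set is linearly independent.

linearly independent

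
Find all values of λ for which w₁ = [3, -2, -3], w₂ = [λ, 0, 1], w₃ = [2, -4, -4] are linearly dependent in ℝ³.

λ = -2

The vectors are dependent exactly when the determinant of the matrix with rows w₁, w₂, w₃ vanishes.
The determinant works out to 4*λ + 8.
Solving 4*λ + 8 = 0 yields λ = -2.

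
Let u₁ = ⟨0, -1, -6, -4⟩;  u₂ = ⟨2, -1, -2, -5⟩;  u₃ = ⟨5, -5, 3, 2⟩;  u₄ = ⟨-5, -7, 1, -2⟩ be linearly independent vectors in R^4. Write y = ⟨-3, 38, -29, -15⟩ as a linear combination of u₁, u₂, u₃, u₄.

y = 2u₁ + u₂ - 4u₃ - 3u₄

Set up the augmented matrix [u₁ | u₂ | u₃ | u₄ | y] and row-reduce.
The system has the unique solution (α₁, …, α₄) = (2, 1, -4, -3).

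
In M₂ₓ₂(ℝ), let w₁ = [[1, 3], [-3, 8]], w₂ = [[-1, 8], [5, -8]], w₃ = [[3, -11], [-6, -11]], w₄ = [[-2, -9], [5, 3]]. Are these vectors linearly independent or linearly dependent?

Take coordinates with respect to the standard basis {E₁₁, E₁₂, E₂₁, E₂₂}.
Place the vectors as rows of a 4×4 matrix and reduce to echelon form.
The reduction yields 4 nonzero rows, so the rank is 4.
Since rank = 4 (the number of vectors), the set is linearly independent.

linearly independent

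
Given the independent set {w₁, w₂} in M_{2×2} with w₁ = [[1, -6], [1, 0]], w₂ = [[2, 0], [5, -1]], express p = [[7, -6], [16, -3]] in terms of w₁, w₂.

p = w₁ + 3w₂

Work in coordinates with respect to the standard basis {E₁₁, E₁₂, E₂₁, E₂₂}.
Solve the system with w₁, w₂ as columns and p as the right-hand side.
The system has the unique solution (α₁, α₂) = (1, 3).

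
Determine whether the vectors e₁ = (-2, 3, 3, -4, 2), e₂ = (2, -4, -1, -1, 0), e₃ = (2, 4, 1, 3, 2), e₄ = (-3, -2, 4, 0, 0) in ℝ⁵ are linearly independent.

linearly independent

Row-reduce the matrix whose columns are e₁, e₂, e₃, e₄.
The reduction yields 4 nonzero rows, so the rank is 4.
Since rank = 4 (the number of vectors), the set is linearly independent.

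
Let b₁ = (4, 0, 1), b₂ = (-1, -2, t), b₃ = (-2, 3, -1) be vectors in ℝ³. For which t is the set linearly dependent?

t = 1/12

Dependence holds iff the 3×3 matrix [b₁ b₂ b₃] is singular.
Expanding, det = 1 - 12*t.
This vanishes exactly when t = 1/12.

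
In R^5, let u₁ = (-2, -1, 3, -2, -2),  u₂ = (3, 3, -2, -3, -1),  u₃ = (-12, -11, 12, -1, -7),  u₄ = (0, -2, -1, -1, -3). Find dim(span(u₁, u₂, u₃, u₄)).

Put the 5×4 matrix [u₁|u₂|u₃|u₄] into echelon form.
Exactly 3 pivots survive; hence the rank is 3.

dim = 3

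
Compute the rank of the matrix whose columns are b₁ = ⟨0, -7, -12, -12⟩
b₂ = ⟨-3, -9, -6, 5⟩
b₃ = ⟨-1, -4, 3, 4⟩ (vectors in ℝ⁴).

rank 3

Apply Gaussian elimination to the matrix whose rows are b₁, b₂, b₃.
There are 3 pivot columns, so rank = 3.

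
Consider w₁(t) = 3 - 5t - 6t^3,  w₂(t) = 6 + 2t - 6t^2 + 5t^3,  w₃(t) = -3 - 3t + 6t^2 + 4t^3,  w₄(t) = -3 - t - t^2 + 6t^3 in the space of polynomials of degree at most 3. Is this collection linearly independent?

Write each element as a coordinate vector in ℝ⁴ using {1, t, …, t^3}.
Place the vectors as rows of a 4×4 matrix and reduce to echelon form.
The reduction yields 4 nonzero rows, so the rank is 4.
Since rank = 4 (the number of vectors), the set is linearly independent.

linearly independent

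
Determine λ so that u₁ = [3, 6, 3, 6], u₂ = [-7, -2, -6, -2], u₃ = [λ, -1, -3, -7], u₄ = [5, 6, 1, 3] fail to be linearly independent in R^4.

λ = 53/10

Dependence holds iff the 4×4 matrix [u₁ u₂ u₃ u₄] is singular.
Expanding, det = 90*λ - 477.
Solving 90*λ - 477 = 0 yields λ = 53/10.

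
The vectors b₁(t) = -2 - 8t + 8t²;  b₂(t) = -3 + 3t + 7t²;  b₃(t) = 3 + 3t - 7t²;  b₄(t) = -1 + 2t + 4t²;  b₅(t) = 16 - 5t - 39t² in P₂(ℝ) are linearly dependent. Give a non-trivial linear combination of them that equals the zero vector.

b₁ + 2b₂ + 2b₃ - 2b₄ = 0

Take coordinates with respect to {1, t, t²}.
Solve the homogeneous system with b₁, b₂, b₃, b₄, b₅ as columns by row-reducing the coefficient matrix.
A generator of the null space is (1, 2, 2, -2, 0).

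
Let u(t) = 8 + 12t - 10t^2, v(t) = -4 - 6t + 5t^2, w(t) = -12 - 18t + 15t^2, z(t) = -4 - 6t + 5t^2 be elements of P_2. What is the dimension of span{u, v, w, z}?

dim = 1

Pass to coordinate vectors with respect to the basis {1, t, t^2}.
Form the matrix with u, v, w, z as columns and reduce.
There is 1 pivot column, so rank = 1.
(With 4 elements in a 3-dimensional space the rank is at most 3.)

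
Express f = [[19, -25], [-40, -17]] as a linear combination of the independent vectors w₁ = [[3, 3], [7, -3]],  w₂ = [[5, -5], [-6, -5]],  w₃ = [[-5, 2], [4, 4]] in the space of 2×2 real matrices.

f = -2w₁ + 3w₂ - 2w₃

Identify each element with its coordinate vector in ℝ⁴ via {E₁₁, E₁₂, E₂₁, E₂₂}.
Write f = a₁w₁ + … + a₃w₃ and equate components.
Row-reducing the augmented matrix gives the unique coefficients (a₁, a₂, a₃) = (-2, 3, -2).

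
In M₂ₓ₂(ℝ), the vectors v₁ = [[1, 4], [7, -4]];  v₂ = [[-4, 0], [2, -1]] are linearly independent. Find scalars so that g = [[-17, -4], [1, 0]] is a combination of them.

Take coordinate vectors relative to {E₁₁, E₁₂, E₂₁, E₂₂}.
Set up the augmented matrix [v₁ | v₂ | g] and row-reduce.
Back-substitution yields (c₁, c₂) = (-1, 4).

g = -v₁ + 4v₂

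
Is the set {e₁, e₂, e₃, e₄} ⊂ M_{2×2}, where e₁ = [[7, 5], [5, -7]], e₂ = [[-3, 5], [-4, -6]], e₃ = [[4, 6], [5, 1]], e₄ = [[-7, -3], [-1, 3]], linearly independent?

Write each element as a coordinate vector in ℝ⁴ using {E₁₁, E₁₂, E₂₁, E₂₂}.
The matrix [e₁|e₂|e₃|e₄] has determinant -2244.
A nonzero determinant means the columns are linearly independent.

linearly independent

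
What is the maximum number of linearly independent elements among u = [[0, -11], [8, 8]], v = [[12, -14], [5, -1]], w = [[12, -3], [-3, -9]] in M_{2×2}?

2

Use coordinates relative to {E₁₁, E₁₂, E₂₁, E₂₂}.
Form the matrix with u, v, w as columns and reduce.
The echelon form has 2 nonzero rows, so the rank is 2.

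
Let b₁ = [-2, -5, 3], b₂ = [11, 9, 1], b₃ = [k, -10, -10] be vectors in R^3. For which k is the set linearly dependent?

k = -45/2

The vectors are dependent exactly when the determinant of the matrix with rows b₁, b₂, b₃ vanishes.
Expanding, det = -32*k - 720.
Solving -32*k - 720 = 0 yields k = -45/2.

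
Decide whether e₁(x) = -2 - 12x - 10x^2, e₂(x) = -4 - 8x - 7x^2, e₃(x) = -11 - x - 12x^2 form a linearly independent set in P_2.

linearly independent

Write each element as a coordinate vector in ℝ³ using {1, x, x^2}.
Place the vectors as rows of a 3×3 matrix and reduce to echelon form.
The reduction yields 3 nonzero rows, so the rank is 3.
Since rank = 3 (the number of vectors), the set is linearly independent.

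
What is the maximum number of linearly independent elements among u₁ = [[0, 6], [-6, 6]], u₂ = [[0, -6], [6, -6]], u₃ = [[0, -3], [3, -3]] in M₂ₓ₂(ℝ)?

1

Pass to coordinate vectors with respect to the basis {E₁₁, E₁₂, E₂₁, E₂₂}.
Form the matrix with u₁, u₂, u₃ as columns and reduce.
Exactly 1 pivot survives; hence the rank is 1.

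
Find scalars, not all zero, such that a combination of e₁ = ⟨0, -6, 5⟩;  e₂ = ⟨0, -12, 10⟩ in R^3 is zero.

2e₁ - e₂ = 0

Set up α₁e₁ + α₂e₂ = 0 and solve the homogeneous system.
A generator of the null space is (2, -1).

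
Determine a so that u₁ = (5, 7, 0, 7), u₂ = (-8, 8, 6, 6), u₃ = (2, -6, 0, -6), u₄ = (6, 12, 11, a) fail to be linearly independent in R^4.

a = 25/3

Dependence holds iff the 4×4 matrix [u₁ u₂ u₃ u₄] is singular.
Cofactor expansion gives det = 264*a - 2200.
Solving 264*a - 2200 = 0 yields a = 25/3.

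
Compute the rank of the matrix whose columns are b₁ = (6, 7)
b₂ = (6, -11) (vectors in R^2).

rank 2

Put the 2×2 matrix [b₁|b₂] into echelon form.
There are 2 pivot columns, so rank = 2.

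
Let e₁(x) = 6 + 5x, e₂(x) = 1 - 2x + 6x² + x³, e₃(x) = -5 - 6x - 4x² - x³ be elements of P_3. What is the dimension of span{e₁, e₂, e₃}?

Pass to coordinate vectors with respect to the basis {1, x, …, x³}.
Put the 4×3 matrix [e₁|e₂|e₃] into echelon form.
There are 3 pivot columns, so rank = 3.

3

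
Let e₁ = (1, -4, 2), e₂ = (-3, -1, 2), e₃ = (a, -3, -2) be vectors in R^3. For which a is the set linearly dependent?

Place the vectors as rows of a 3×3 matrix; dependence ⇔ determinant zero.
The determinant works out to 50 - 6*a.
Setting this to zero gives a = 25/3.

a = 25/3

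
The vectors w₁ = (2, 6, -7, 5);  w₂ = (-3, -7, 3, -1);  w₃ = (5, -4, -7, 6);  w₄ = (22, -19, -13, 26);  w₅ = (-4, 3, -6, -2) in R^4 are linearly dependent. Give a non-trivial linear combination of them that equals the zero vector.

w₁ + w₂ + 3w₃ - w₄ - 2w₅ = 0

Row-reduce the matrix with w₁, w₂, w₃, w₄, w₅ as columns; the null space gives the coefficients.
A generator of the null space is (1, 1, 3, -1, -2).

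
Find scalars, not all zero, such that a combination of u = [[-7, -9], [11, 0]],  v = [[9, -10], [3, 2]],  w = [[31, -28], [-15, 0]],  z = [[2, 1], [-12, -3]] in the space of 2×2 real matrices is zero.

Pass to coordinate vectors relative to the basis {E₁₁, E₁₂, E₂₁, E₂₂}.
Solve the homogeneous system with u, v, w, z as columns by row-reducing the coefficient matrix.
A generator of the null space is (0, 3, -1, 2).

3v - w + 2z = 0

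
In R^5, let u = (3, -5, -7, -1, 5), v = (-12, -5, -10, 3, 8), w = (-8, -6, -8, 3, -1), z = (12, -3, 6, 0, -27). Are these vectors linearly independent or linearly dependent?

linearly dependent

Place the vectors as rows of a 4×5 matrix and reduce to echelon form.
The reduction yields 3 nonzero rows, so the rank is 3.
Since rank 3 < 4, the set is linearly dependent.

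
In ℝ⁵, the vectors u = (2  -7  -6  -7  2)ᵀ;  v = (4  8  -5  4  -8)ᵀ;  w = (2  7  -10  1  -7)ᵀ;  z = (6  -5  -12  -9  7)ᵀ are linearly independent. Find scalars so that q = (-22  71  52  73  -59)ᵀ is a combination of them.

q = -4u + 2v + w - 4z

Solve the system with u, v, w, z as columns and q as the right-hand side.
Row-reducing the augmented matrix gives the unique coefficients (a₁, …, a₄) = (-4, 2, 1, -4).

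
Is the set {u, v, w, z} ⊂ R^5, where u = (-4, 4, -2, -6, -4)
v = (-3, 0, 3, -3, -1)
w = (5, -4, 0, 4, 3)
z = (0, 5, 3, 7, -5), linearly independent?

linearly independent

Place the vectors as rows of a 4×5 matrix and reduce to echelon form.
The reduction yields 4 nonzero rows, so the rank is 4.
Since rank = 4 (the number of vectors), the set is linearly independent.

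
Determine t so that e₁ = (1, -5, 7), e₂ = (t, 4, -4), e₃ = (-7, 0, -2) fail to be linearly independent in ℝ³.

t = 24/5

The set is linearly dependent precisely when det[e₁; e₂; e₃] = 0.
Expanding, det = 48 - 10*t.
This vanishes exactly when t = 24/5.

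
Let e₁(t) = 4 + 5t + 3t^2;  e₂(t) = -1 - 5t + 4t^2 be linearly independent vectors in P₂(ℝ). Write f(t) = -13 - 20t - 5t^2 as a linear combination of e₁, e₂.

f = -3e₁ + e₂

Identify each element with its coordinate vector in ℝ³ via {1, t, t^2}.
Solve the system with e₁, e₂ as columns and f as the right-hand side.
Back-substitution yields (a₁, a₂) = (-3, 1).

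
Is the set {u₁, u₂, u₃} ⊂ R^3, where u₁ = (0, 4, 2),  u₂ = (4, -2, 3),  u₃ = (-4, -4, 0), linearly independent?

Form the 3×3 matrix with these as columns; its determinant is -96.
A nonzero determinant means the columns are linearly independent.

linearly independent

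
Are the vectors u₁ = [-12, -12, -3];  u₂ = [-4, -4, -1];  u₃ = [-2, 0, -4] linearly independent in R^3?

linearly dependent

One vector is a scalar multiple of another, so the set is dependent.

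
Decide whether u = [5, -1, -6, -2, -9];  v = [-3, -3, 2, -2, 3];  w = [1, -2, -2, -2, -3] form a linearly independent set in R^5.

linearly dependent

Place the vectors as rows of a 3×5 matrix and reduce to echelon form.
The reduction yields 2 nonzero rows, so the rank is 2.
Since rank 2 < 3, the set is linearly dependent.
Indeed u + v - 2w = 0.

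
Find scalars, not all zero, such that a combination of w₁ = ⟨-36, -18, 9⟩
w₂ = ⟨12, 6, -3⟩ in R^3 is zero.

w₁ + 3w₂ = 0

Solve the homogeneous system with w₁, w₂ as columns by row-reducing the coefficient matrix.
The free variable yields coefficients (1, 3) (any nonzero multiple also works).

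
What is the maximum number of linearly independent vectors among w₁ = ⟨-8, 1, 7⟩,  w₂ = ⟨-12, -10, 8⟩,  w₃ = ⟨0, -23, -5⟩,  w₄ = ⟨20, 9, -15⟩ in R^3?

2

Row-reduce the 4×3 matrix with these as rows.
The echelon form has 2 nonzero rows, so the rank is 2.
(With 4 elements in a 3-dimensional space the rank is at most 3.)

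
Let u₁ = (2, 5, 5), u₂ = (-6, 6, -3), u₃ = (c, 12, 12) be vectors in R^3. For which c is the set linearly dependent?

c = 24/5

The vectors are dependent exactly when the determinant of the matrix with rows u₁, u₂, u₃ vanishes.
Expanding, det = 216 - 45*c.
Setting this to zero gives c = 24/5.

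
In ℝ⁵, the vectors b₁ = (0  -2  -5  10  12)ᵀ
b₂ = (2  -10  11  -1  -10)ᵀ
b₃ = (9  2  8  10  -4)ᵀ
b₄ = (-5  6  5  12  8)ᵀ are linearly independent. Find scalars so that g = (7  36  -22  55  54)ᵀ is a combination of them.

g = 2b₁ - 3b₂ + 2b₃ + b₄

Write g = α₁b₁ + … + α₄b₄ and equate components.
Row-reducing the augmented matrix gives the unique coefficients (α₁, …, α₄) = (2, -3, 2, 1).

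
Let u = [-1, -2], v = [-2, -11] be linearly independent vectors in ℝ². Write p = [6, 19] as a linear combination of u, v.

Set up the augmented matrix [u | v | p] and row-reduce.
Back-substitution yields (a₁, a₂) = (-4, -1).

p = -4u - v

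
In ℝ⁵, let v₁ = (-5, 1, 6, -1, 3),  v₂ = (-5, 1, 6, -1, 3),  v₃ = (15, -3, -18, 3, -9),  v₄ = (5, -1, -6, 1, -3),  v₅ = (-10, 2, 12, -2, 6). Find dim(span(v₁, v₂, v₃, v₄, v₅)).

dim = 1

Row-reduce the 5×5 matrix with these as rows.
Reduction leaves 1 leading entry, giving rank 1.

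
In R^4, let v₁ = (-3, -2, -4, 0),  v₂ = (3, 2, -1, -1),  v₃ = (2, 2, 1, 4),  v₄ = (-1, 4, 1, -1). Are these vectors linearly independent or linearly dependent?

linearly independent

Form the 4×4 matrix with these as columns; its determinant is 318.
A nonzero determinant means the columns are linearly independent.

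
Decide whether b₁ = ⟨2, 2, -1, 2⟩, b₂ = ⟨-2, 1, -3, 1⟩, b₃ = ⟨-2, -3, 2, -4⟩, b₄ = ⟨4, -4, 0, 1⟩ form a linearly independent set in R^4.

The matrix [b₁|b₂|b₃|b₄] has determinant -62.
A nonzero determinant means the columns are linearly independent.

linearly independent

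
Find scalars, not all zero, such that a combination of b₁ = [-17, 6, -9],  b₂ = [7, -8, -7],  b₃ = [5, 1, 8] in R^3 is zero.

Set up α₁b₁ + … + α₃b₃ = 0 and solve the homogeneous system.
The free variable yields coefficients (1, 1, 2) (any nonzero multiple also works).

b₁ + b₂ + 2b₃ = 0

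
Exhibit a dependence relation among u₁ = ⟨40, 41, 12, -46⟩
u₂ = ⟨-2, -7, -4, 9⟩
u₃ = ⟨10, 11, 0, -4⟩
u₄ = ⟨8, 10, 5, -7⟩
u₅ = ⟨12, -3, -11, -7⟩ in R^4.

u₁ + 2u₂ - 3u₄ - u₅ = 0

Row-reduce the matrix with u₁, u₂, u₃, u₄, u₅ as columns; the null space gives the coefficients.
A generator of the null space is (1, 2, 0, -3, -1).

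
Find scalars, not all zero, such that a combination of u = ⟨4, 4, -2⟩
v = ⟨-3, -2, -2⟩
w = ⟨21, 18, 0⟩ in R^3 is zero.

Set up α₁u + … + α₃w = 0 and solve the homogeneous system.
A generator of the null space is (3, -3, -1).

3u - 3v - w = 0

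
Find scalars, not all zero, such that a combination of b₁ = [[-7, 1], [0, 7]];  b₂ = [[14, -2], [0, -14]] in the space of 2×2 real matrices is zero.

Write each element as a vector in ℝ⁴ using {E₁₁, E₁₂, E₂₁, E₂₂}.
Write the vectors as columns of a matrix and find a nonzero vector in its null space.
The free variable yields coefficients (2, 1) (any nonzero multiple also works).

2b₁ + b₂ = 0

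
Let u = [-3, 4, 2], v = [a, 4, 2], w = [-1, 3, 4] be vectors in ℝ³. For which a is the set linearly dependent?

a = -3

The vectors are dependent exactly when the determinant of the matrix with rows u, v, w vanishes.
Expanding, det = -10*a - 30.
This vanishes exactly when a = -3.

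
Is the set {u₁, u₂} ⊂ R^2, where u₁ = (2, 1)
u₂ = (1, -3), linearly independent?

linearly independent

The matrix [u₁|u₂] has determinant -7.
A nonzero determinant means the columns are linearly independent.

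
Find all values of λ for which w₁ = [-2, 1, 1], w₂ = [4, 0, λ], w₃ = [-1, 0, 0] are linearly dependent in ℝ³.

λ = 0

The set is linearly dependent precisely when det[w₁; w₂; w₃] = 0.
The determinant works out to -λ.
This vanishes exactly when λ = 0.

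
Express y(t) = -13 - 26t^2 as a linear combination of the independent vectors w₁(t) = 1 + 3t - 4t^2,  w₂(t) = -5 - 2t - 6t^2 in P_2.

Work in coordinates with respect to the standard basis {1, t, t^2}.
Write y = c₁w₁ + c₂w₂ and equate components.
Row-reducing the augmented matrix gives the unique coefficients (c₁, c₂) = (2, 3).

y = 2w₁ + 3w₂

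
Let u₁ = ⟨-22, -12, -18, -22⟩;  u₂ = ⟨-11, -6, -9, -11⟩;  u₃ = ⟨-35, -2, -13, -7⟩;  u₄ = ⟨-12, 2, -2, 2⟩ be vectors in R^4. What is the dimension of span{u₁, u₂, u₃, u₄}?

Form the matrix with u₁, u₂, u₃, u₄ as columns and reduce.
The echelon form has 2 nonzero rows, so the rank is 2.

dim = 2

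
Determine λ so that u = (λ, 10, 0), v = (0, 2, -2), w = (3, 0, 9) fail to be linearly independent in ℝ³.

The set is linearly dependent precisely when det[u; v; w] = 0.
The determinant works out to 18*λ - 60.
Solving 18*λ - 60 = 0 yields λ = 10/3.

λ = 10/3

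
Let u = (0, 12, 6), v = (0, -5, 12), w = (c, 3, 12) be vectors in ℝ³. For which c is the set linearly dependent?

The set is linearly dependent precisely when det[u; v; w] = 0.
Expanding, det = 174*c.
Solving 174*c = 0 yields c = 0.

c = 0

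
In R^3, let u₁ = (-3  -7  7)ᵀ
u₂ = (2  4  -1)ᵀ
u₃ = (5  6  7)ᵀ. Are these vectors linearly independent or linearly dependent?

Place the vectors as rows of a 3×3 matrix and reduce to echelon form.
The reduction yields 3 nonzero rows, so the rank is 3.
Since rank = 3 (the number of vectors), the set is linearly independent.

linearly independent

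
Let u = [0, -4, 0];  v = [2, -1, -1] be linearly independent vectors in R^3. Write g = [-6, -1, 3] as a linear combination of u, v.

g = u - 3v

Set up the augmented matrix [u | v | g] and row-reduce.
The system has the unique solution (a₁, a₂) = (1, -3).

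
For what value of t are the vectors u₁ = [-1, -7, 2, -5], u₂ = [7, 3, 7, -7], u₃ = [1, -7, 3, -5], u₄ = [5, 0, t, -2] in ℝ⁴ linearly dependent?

Place the vectors as rows of a 4×4 matrix; dependence ⇔ determinant zero.
The determinant works out to 448 - 128*t.
This vanishes exactly when t = 7/2.

t = 7/2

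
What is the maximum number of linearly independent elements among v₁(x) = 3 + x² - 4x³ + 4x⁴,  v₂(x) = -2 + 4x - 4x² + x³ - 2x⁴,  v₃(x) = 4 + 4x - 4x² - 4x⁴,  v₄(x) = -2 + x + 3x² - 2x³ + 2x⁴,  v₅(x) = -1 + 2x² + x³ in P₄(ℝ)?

5

Use coordinates relative to {1, x, …, x⁴}.
Row-reduce the 5×5 matrix with these as rows.
Exactly 5 pivots survive; hence the rank is 5.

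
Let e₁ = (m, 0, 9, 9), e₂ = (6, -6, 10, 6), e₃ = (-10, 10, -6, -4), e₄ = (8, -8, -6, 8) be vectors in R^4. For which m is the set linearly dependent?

The vectors are dependent exactly when the determinant of the matrix with rows e₁, e₂, e₃, e₄ vanishes.
The determinant works out to -696*m.
Setting this to zero gives m = 0.

m = 0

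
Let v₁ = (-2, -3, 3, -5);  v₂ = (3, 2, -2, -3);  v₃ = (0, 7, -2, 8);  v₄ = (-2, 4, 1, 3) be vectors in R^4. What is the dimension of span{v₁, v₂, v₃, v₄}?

dim = 3

Put the 4×4 matrix [v₁|v₂|v₃|v₄] into echelon form.
There are 3 pivot columns, so rank = 3.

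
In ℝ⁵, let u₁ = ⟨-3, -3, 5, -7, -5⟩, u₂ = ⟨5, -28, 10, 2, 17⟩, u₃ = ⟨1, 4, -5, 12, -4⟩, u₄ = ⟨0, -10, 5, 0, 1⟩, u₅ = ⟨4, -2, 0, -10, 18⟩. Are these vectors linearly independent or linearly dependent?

linearly dependent

Form the 5×5 matrix with these as columns; its determinant is 0.
A zero determinant means the columns are linearly dependent.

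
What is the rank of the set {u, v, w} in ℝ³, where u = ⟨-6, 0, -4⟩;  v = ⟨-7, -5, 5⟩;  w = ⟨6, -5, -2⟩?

3

Row-reduce the 3×3 matrix with these as rows.
Exactly 3 pivots survive; hence the rank is 3.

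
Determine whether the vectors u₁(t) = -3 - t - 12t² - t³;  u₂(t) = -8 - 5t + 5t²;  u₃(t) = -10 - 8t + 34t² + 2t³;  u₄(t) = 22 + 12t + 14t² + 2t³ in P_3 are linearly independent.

Take coordinates with respect to the standard basis {1, t, …, t³}.
Row-reduce the matrix whose columns are u₁, u₂, u₃, u₄.
The reduction yields 2 nonzero rows, so the rank is 2.
Since rank 2 < 4, the set is linearly dependent.

linearly dependent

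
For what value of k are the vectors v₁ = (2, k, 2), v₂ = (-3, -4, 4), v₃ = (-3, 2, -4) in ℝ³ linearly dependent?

k = -5/6

Dependence holds iff the 3×3 matrix [v₁ v₂ v₃] is singular.
Expanding, det = -24*k - 20.
This vanishes exactly when k = -5/6.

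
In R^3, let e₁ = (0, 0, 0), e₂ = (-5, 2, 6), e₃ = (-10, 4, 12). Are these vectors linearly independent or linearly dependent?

One of the vectors is the zero vector, so the set is linearly dependent.

linearly dependent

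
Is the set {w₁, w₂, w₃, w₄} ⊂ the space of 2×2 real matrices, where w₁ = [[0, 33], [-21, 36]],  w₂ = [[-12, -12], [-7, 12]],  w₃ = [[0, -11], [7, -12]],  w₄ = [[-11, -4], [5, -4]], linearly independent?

linearly dependent

Write each element as a coordinate vector in ℝ⁴ using {E₁₁, E₁₂, E₂₁, E₂₂}.
One vector is a scalar multiple of another, so the set is dependent.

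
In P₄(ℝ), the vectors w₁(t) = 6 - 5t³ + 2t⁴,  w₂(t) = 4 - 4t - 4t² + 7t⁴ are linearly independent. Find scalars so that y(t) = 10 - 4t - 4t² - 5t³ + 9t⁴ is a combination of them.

y = w₁ + w₂

Work in coordinates with respect to the standard basis {1, t, …, t⁴}.
Write y = α₁w₁ + α₂w₂ and equate components.
Back-substitution yields (α₁, α₂) = (1, 1).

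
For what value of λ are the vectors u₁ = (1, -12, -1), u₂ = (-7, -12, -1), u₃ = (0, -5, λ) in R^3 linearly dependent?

λ = -5/12

Dependence holds iff the 3×3 matrix [u₁ u₂ u₃] is singular.
Cofactor expansion gives det = -96*λ - 40.
Setting this to zero gives λ = -5/12.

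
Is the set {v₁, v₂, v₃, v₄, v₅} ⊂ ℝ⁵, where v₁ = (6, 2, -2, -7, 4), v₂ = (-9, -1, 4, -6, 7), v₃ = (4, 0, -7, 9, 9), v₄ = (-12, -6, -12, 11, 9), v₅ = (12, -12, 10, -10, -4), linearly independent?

linearly independent

Row-reduce the matrix whose columns are v₁, v₂, v₃, v₄, v₅.
The reduction yields 5 nonzero rows, so the rank is 5.
Since rank = 5 (the number of vectors), the set is linearly independent.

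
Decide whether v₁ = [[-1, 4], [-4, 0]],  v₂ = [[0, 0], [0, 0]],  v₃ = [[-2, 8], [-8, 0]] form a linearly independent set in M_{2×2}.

linearly dependent

Write each element as a coordinate vector in ℝ⁴ using {E₁₁, E₁₂, E₂₁, E₂₂}.
One of the vectors is the zero vector, so the set is linearly dependent.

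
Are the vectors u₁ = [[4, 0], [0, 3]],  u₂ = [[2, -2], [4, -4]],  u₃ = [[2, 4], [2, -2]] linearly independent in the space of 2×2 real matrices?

linearly independent

Take coordinates with respect to the standard basis {E₁₁, E₁₂, E₂₁, E₂₂}.
Row-reduce the matrix whose columns are u₁, u₂, u₃.
The reduction yields 3 nonzero rows, so the rank is 3.
Since rank = 3 (the number of vectors), the set is linearly independent.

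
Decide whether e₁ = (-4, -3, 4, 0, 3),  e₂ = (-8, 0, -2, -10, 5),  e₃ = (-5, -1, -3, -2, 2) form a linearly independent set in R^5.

linearly independent

Row-reduce the matrix whose columns are e₁, e₂, e₃.
The reduction yields 3 nonzero rows, so the rank is 3.
Since rank = 3 (the number of vectors), the set is linearly independent.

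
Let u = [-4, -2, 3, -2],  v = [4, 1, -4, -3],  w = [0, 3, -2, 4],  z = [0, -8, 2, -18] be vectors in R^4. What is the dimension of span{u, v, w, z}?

Form the matrix with u, v, w, z as columns and reduce.
There are 3 pivot columns, so rank = 3.

dim = 3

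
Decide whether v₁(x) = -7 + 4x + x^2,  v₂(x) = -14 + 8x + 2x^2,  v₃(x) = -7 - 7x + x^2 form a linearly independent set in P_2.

linearly dependent

Write each element as a coordinate vector in ℝ³ using {1, x, x^2}.
One vector is a scalar multiple of another, so the set is dependent.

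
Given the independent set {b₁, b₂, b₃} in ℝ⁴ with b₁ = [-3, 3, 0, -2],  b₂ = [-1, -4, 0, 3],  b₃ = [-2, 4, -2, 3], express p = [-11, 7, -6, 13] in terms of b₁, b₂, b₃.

p = b₁ + 2b₂ + 3b₃

Solve the system with b₁, b₂, b₃ as columns and p as the right-hand side.
Row-reducing the augmented matrix gives the unique coefficients (c₁, c₂, c₃) = (1, 2, 3).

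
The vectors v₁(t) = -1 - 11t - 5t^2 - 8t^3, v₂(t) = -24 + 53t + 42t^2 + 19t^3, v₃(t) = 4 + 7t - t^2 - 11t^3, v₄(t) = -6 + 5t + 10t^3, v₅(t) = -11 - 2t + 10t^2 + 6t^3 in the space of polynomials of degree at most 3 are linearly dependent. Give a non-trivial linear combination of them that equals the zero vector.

3v₁ + v₂ - 3v₃ - v₄ - 3v₅ = 0

Write each element as a vector in ℝ⁴ using {1, t, …, t^3}.
Set up α₁v₁ + … + α₅v₅ = 0 and solve the homogeneous system.
One solution (up to scaling) is (3, 1, -3, -1, -3).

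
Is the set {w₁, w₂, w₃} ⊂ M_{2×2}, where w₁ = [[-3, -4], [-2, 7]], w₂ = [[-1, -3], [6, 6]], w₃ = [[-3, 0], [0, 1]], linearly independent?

Write each element as a coordinate vector in ℝ⁴ using {E₁₁, E₁₂, E₂₁, E₂₂}.
Row-reduce the matrix whose columns are w₁, w₂, w₃.
The reduction yields 3 nonzero rows, so the rank is 3.
Since rank = 3 (the number of vectors), the set is linearly independent.

linearly independent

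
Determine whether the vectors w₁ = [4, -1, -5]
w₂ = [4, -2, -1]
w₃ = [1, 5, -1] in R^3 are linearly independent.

Place the vectors as rows of a 3×3 matrix and reduce to echelon form.
The reduction yields 3 nonzero rows, so the rank is 3.
Since rank = 3 (the number of vectors), the set is linearly independent.

linearly independent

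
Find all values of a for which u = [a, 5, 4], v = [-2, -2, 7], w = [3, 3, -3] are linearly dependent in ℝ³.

a = 5

The vectors are dependent exactly when the determinant of the matrix with rows u, v, w vanishes.
The determinant works out to 75 - 15*a.
This vanishes exactly when a = 5.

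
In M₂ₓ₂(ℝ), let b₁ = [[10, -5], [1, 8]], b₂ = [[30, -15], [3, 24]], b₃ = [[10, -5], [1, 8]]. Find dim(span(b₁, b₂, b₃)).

Represent each element by its coordinate vector in ℝ⁴.
Put the 4×3 matrix [b₁|b₂|b₃] into echelon form.
There is 1 pivot column, so rank = 1.

1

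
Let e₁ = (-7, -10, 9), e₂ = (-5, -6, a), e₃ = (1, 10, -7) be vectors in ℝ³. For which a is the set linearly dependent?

a = 17/3

The set is linearly dependent precisely when det[e₁; e₂; e₃] = 0.
Expanding, det = 60*a - 340.
This vanishes exactly when a = 17/3.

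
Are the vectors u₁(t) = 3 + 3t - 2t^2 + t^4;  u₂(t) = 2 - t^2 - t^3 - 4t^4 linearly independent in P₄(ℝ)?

Take coordinates with respect to the standard basis {1, t, …, t^4}.
Place the vectors as rows of a 2×5 matrix and reduce to echelon form.
The reduction yields 2 nonzero rows, so the rank is 2.
Since rank = 2 (the number of vectors), the set is linearly independent.

linearly independent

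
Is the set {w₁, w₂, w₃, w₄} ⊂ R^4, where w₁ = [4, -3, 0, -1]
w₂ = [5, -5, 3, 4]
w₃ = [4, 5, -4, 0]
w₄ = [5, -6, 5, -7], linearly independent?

Place the vectors as rows of a 4×4 matrix and reduce to echelon form.
The reduction yields 4 nonzero rows, so the rank is 4.
Since rank = 4 (the number of vectors), the set is linearly independent.

linearly independent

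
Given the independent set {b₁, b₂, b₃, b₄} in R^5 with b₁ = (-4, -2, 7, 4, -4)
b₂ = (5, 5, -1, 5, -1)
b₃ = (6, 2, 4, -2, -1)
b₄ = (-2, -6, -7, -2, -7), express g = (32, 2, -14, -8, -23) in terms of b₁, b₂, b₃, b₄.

Write g = c₁b₁ + … + c₄b₄ and equate components.
The system has the unique solution (c₁, …, c₄) = (-1, 2, 4, 3).

g = -b₁ + 2b₂ + 4b₃ + 3b₄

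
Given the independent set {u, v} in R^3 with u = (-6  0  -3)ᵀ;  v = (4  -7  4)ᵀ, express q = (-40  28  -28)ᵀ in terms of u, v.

Set up the augmented matrix [u | v | q] and row-reduce.
Back-substitution yields (a₁, a₂) = (4, -4).

q = 4u - 4v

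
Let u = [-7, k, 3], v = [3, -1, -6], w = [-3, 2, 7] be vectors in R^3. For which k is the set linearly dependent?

Dependence holds iff the 3×3 matrix [u v w] is singular.
Cofactor expansion gives det = -3*k - 26.
Setting this to zero gives k = -26/3.

k = -26/3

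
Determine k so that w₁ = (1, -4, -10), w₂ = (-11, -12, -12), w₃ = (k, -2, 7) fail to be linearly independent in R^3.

k = -53/6

The set is linearly dependent precisely when det[w₁; w₂; w₃] = 0.
Expanding, det = -72*k - 636.
This vanishes exactly when k = -53/6.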